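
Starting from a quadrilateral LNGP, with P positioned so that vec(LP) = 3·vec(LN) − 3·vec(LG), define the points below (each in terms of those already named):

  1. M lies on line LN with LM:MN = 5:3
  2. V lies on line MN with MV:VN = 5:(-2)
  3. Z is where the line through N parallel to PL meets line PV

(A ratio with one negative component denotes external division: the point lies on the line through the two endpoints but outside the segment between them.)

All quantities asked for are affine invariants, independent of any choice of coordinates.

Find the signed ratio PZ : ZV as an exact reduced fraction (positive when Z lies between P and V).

Work in coordinates with L = (0, 0), N = (1, 0), G = (0, 1), P = (3, -3).
1. M lies on line LN with LM:MN = 5:3 ⇒ M = (5/8, 0)
2. V lies on line MN with MV:VN = 5:(-2) ⇒ V = (5/4, 0)
3. Z is where the line through N parallel to PL meets line PV ⇒ Z = (8/5, -3/5)
Z = P + t·(V−P) with t = 4/5, so PZ:ZV = t:(1−t) = 4/5:1/5

PZ:ZV = 4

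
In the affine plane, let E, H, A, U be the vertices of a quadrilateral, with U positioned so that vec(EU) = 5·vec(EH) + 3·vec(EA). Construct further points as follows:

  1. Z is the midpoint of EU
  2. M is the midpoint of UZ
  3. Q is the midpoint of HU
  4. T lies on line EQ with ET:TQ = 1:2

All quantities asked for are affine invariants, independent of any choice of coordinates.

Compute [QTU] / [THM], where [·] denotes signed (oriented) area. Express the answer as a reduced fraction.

[QTU]:[THM] = -8/11

Set E = (0, 0), H = (1, 0), A = (0, 1), U = (5, 3); any affine frame gives the same invariant.
1. Z is the midpoint of EU ⇒ Z = (5/2, 3/2)
2. M is the midpoint of UZ ⇒ M = (15/4, 9/4)
3. Q is the midpoint of HU ⇒ Q = (3, 3/2)
4. T lies on line EQ with ET:TQ = 1:2 ⇒ T = (1, 1/2)
2·[QTU] = -1, 2·[THM] = 11/8
[QTU]:[THM] = -1:11/8 = -8/11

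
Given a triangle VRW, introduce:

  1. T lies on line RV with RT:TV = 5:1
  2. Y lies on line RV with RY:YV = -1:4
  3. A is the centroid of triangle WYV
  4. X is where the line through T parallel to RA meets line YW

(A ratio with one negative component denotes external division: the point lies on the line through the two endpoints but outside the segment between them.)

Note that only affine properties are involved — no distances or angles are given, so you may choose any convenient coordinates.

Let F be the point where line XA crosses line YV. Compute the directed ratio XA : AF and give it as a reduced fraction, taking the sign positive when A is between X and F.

XA:AF = -23/2

Work in coordinates with V = (0, 0), R = (1, 0), W = (0, 1).
1. T lies on line RV with RT:TV = 5:1 ⇒ T = (1/6, 0)
2. Y lies on line RV with RY:YV = -1:4 ⇒ Y = (4/3, 0)
3. A is the centroid of triangle WYV ⇒ A = (4/9, 1/3)
4. X is where the line through T parallel to RA meets line YW ⇒ X = (6, -7/2)
line XA meets YV at F = (64/69, 0)
A = X + t·(F−X) with t = 23/21, so XA:AF = 23/21:-2/21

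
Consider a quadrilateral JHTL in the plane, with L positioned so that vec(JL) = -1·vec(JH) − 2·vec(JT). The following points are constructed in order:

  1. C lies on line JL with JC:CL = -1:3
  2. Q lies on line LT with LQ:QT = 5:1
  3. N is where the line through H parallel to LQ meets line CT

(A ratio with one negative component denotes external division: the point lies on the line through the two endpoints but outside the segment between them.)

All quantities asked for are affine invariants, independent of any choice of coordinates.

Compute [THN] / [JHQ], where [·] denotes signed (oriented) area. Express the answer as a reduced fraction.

[THN]:[JHQ] = 8/3

Work in coordinates with J = (0, 0), H = (1, 0), T = (0, 1), L = (-1, -2).
1. C lies on line JL with JC:CL = -1:3 ⇒ C = (1/2, 1)
2. Q lies on line LT with LQ:QT = 5:1 ⇒ Q = (-1/6, 1/2)
3. N is where the line through H parallel to LQ meets line CT ⇒ N = (4/3, 1)
2·[THN] = 4/3, 2·[JHQ] = 1/2
[THN]:[JHQ] = 4/3:1/2 = 8/3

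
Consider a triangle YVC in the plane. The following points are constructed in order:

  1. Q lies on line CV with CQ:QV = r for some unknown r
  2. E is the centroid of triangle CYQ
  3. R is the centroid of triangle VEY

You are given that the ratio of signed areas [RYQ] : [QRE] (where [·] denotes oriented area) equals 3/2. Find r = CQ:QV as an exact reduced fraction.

Set Y = (0, 0), V = (1, 0), C = (0, 1); any affine frame gives the same invariant.
1. With CQ:QV = r, write λ = r/(r+1) so Q = C + λ·(V−C); Q is affine-linear in λ
2. E is the centroid of triangle CYQ ⇒ E is an affine combination of earlier points and hence also affine-linear in λ
3. R is the centroid of triangle VEY ⇒ R is an affine combination of earlier points and hence also affine-linear in λ
Every point depending on Q is an affine combination of Q and λ-independent points, so each such coordinate is linear in λ; the λ² term in each signed area is a multiple of (V−C)×(V−C) = 0, so 2·[RYQ] and 2·[QRE] are each linear in λ. Evaluating at λ=0 and λ=1:
  2·[RYQ] = 4/9·λ − 1/3,   2·[QRE] = -1/9
So [RYQ]:[QRE] = (4/9·λ − 1/3) / (-1/9). Setting this equal to 3/2:
  4/9·λ − 1/3 = 3/2·(-1/9)  ⇒  λ = 3/8
Then r = λ/(1−λ) = (3/8)/(5/8) = 3/5. Check: with r = 3/5, Q = (3/8, 5/8) and [RYQ]:[QRE] = 3/2 as required.

r = 3/5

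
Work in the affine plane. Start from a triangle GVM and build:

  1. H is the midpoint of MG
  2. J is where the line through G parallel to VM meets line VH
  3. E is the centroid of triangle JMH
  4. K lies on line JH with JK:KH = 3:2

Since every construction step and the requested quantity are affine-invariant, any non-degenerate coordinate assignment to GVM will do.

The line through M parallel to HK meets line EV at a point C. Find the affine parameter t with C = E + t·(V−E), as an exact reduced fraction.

Choose coordinates G = (0, 0), V = (1, 0), M = (0, 1).
1. H is the midpoint of MG ⇒ H = (0, 1/2)
2. J is where the line through G parallel to VM meets line VH ⇒ J = (-1, 1)
3. E is the centroid of triangle JMH ⇒ E = (-1/3, 5/6)
4. K lies on line JH with JK:KH = 3:2 ⇒ K = (-2/5, 7/10)
through M parallel to HK: direction (-2/5, 1/5); meets EV at C = (-3, 5/2)
C = E + t·(V−E) with t = -2

t = -2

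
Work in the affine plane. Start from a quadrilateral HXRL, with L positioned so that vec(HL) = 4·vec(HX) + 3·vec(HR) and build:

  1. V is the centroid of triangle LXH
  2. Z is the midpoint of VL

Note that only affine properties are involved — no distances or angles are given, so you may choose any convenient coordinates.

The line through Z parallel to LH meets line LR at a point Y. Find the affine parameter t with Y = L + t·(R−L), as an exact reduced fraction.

Work in coordinates with H = (0, 0), X = (1, 0), R = (0, 1), L = (4, 3).
1. V is the centroid of triangle LXH ⇒ V = (5/3, 1)
2. Z is the midpoint of VL ⇒ Z = (17/6, 2)
through Z parallel to LH: direction (-4, -3); meets LR at Y = (9/2, 13/4)
Y = L + t·(R−L) with t = -1/8

t = -1/8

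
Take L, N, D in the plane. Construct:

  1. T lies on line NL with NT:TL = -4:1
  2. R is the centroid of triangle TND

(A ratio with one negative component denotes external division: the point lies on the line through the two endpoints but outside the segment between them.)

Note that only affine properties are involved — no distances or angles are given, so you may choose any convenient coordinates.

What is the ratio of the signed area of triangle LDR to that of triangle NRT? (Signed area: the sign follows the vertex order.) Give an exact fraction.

[LDR]:[NRT] = -1/2

Work in coordinates with L = (0, 0), N = (1, 0), D = (0, 1).
1. T lies on line NL with NT:TL = -4:1 ⇒ T = (-1/3, 0)
2. R is the centroid of triangle TND ⇒ R = (2/9, 1/3)
2·[LDR] = -2/9, 2·[NRT] = 4/9
[LDR]:[NRT] = -2/9:4/9 = -1/2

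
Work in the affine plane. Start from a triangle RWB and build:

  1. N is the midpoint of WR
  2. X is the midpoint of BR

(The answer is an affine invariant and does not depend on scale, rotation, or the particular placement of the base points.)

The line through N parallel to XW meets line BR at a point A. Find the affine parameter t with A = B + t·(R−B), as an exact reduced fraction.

Set R = (0, 0), W = (1, 0), B = (0, 1); any affine frame gives the same invariant.
1. N is the midpoint of WR ⇒ N = (1/2, 0)
2. X is the midpoint of BR ⇒ X = (0, 1/2)
through N parallel to XW: direction (1, -1/2); meets BR at A = (0, 1/4)
A = B + t·(R−B) with t = 3/4

t = 3/4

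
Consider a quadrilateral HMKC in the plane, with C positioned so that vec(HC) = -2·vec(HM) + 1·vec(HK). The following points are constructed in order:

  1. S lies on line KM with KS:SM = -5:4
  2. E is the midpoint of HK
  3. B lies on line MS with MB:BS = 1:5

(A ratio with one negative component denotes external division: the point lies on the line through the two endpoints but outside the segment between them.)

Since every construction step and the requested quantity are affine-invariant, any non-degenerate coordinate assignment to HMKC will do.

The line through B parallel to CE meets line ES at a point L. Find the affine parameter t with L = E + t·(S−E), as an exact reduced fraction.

Work in coordinates with H = (0, 0), M = (1, 0), K = (0, 1), C = (-2, 1).
1. S lies on line KM with KS:SM = -5:4 ⇒ S = (5, -4)
2. E is the midpoint of HK ⇒ E = (0, 1/2)
3. B lies on line MS with MB:BS = 1:5 ⇒ B = (5/3, -2/3)
through B parallel to CE: direction (2, -1/2); meets ES at L = (15/13, -7/13)
L = E + t·(S−E) with t = 3/13

t = 3/13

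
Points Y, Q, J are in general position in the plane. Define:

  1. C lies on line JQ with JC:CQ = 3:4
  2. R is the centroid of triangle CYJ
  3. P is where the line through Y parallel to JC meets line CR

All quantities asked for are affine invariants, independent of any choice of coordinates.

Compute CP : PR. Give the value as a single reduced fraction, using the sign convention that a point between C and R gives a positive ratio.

CP:PR = -3/2

Choose coordinates Y = (0, 0), Q = (1, 0), J = (0, 1).
1. C lies on line JQ with JC:CQ = 3:4 ⇒ C = (3/7, 4/7)
2. R is the centroid of triangle CYJ ⇒ R = (1/7, 11/21)
3. P is where the line through Y parallel to JC meets line CR ⇒ P = (-3/7, 3/7)
P = C + t·(R−C) with t = 3, so CP:PR = t:(1−t) = 3:-2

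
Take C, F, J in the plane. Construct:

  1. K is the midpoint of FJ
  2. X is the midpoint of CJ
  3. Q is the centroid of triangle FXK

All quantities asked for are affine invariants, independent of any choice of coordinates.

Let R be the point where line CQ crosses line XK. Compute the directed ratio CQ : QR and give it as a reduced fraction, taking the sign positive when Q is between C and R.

Set C = (0, 0), F = (1, 0), J = (0, 1); any affine frame gives the same invariant.
1. K is the midpoint of FJ ⇒ K = (1/2, 1/2)
2. X is the midpoint of CJ ⇒ X = (0, 1/2)
3. Q is the centroid of triangle FXK ⇒ Q = (1/2, 1/3)
line CQ meets XK at R = (3/4, 1/2)
Q = C + t·(R−C) with t = 2/3, so CQ:QR = 2/3:1/3

CQ:QR = 2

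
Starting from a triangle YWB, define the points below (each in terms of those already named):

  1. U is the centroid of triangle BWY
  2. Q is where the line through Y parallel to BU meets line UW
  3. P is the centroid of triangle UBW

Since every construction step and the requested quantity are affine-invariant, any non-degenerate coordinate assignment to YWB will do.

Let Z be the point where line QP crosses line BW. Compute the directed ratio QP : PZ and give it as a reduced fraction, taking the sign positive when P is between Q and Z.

Choose coordinates Y = (0, 0), W = (1, 0), B = (0, 1).
1. U is the centroid of triangle BWY ⇒ U = (1/3, 1/3)
2. Q is where the line through Y parallel to BU meets line UW ⇒ Q = (-1/3, 2/3)
3. P is the centroid of triangle UBW ⇒ P = (4/9, 4/9)
line QP meets BW at Z = (3/5, 2/5)
P = Q + t·(Z−Q) with t = 5/6, so QP:PZ = 5/6:1/6

QP:PZ = 5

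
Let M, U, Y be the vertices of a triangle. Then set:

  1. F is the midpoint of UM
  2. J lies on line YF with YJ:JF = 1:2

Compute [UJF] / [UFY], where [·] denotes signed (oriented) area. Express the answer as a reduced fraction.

Assign M = (0, 0), U = (1, 0), Y = (0, 1) — the answer is frame-independent, so this choice is without loss of generality.
1. F is the midpoint of UM ⇒ F = (1/2, 0)
2. J lies on line YF with YJ:JF = 1:2 ⇒ J = (1/6, 2/3)
2·[UJF] = 1/3, 2·[UFY] = -1/2
[UJF]:[UFY] = 1/3:-1/2 = -2/3

[UJF]:[UFY] = -2/3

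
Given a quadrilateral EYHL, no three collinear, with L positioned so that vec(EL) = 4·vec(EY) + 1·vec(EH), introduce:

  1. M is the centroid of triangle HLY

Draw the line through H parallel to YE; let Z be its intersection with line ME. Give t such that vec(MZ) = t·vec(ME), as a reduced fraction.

t = -1/2

Set E = (0, 0), Y = (1, 0), H = (0, 1), L = (4, 1); any affine frame gives the same invariant.
1. M is the centroid of triangle HLY ⇒ M = (5/3, 2/3)
through H parallel to YE: direction (-1, 0); meets ME at Z = (5/2, 1)
Z = M + t·(E−M) with t = -1/2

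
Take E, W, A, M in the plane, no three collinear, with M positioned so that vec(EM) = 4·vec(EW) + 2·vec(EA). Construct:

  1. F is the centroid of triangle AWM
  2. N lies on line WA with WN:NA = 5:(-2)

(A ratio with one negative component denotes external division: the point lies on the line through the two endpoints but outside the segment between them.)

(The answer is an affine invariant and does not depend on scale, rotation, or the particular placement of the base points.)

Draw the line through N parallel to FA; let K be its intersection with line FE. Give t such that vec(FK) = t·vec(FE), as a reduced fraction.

t = -2/3

Assign E = (0, 0), W = (1, 0), A = (0, 1), M = (4, 2) — the answer is frame-independent, so this choice is without loss of generality.
1. F is the centroid of triangle AWM ⇒ F = (5/3, 1)
2. N lies on line WA with WN:NA = 5:(-2) ⇒ N = (-2/3, 5/3)
through N parallel to FA: direction (-5/3, 0); meets FE at K = (25/9, 5/3)
K = F + t·(E−F) with t = -2/3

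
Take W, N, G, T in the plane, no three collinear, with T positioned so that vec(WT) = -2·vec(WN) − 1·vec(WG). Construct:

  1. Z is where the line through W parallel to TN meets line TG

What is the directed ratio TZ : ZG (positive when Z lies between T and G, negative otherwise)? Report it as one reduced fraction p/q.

Set W = (0, 0), N = (1, 0), G = (0, 1), T = (-2, -1); any affine frame gives the same invariant.
1. Z is where the line through W parallel to TN meets line TG ⇒ Z = (-3/2, -1/2)
Z = T + t·(G−T) with t = 1/4, so TZ:ZG = t:(1−t) = 1/4:3/4

TZ:ZG = 1/3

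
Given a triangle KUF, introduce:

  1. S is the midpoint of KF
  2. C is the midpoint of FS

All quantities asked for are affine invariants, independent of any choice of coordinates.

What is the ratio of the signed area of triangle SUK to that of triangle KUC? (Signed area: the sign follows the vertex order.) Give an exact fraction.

[SUK]:[KUC] = -2/3

Choose coordinates K = (0, 0), U = (1, 0), F = (0, 1).
1. S is the midpoint of KF ⇒ S = (0, 1/2)
2. C is the midpoint of FS ⇒ C = (0, 3/4)
2·[SUK] = -1/2, 2·[KUC] = 3/4
[SUK]:[KUC] = -1/2:3/4 = -2/3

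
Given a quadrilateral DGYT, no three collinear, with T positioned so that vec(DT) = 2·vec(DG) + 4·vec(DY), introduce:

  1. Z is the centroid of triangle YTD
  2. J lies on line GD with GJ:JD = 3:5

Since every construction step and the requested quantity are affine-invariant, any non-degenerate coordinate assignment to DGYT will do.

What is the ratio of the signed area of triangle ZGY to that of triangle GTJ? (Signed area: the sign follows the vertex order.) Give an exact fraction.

[ZGY]:[GTJ] = -8/9

Set D = (0, 0), G = (1, 0), Y = (0, 1), T = (2, 4); any affine frame gives the same invariant.
1. Z is the centroid of triangle YTD ⇒ Z = (2/3, 5/3)
2. J lies on line GD with GJ:JD = 3:5 ⇒ J = (5/8, 0)
2·[ZGY] = -4/3, 2·[GTJ] = 3/2
[ZGY]:[GTJ] = -4/3:3/2 = -8/9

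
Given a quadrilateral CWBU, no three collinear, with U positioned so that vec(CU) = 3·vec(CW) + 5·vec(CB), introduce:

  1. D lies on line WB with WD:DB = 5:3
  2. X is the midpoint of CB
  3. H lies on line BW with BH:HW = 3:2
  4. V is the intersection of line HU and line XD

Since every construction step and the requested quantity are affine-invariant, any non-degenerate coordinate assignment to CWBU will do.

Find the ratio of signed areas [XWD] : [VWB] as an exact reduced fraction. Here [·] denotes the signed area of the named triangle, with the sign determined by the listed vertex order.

Choose coordinates C = (0, 0), W = (1, 0), B = (0, 1), U = (3, 5).
1. D lies on line WB with WD:DB = 5:3 ⇒ D = (3/8, 5/8)
2. X is the midpoint of CB ⇒ X = (0, 1/2)
3. H lies on line BW with BH:HW = 3:2 ⇒ H = (3/5, 2/5)
4. V is the intersection of line HU and line XD ⇒ V = (15/19, 29/38)
2·[XWD] = 5/16, 2·[VWB] = -21/38
[XWD]:[VWB] = 5/16:-21/38 = -95/168

[XWD]:[VWB] = -95/168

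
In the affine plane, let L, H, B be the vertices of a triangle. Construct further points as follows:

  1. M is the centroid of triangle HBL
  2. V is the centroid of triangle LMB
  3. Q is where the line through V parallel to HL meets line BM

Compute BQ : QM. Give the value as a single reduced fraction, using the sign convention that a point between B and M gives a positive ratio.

BQ:QM = 5

Assign L = (0, 0), H = (1, 0), B = (0, 1) — the answer is frame-independent, so this choice is without loss of generality.
1. M is the centroid of triangle HBL ⇒ M = (1/3, 1/3)
2. V is the centroid of triangle LMB ⇒ V = (1/9, 4/9)
3. Q is where the line through V parallel to HL meets line BM ⇒ Q = (5/18, 4/9)
Q = B + t·(M−B) with t = 5/6, so BQ:QM = t:(1−t) = 5/6:1/6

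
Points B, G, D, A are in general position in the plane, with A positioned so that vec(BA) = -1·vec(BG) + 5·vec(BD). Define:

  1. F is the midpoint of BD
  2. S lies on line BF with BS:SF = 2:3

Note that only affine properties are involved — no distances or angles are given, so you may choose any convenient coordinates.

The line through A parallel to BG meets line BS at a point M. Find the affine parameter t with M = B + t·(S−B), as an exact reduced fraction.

t = 25

Set B = (0, 0), G = (1, 0), D = (0, 1), A = (-1, 5); any affine frame gives the same invariant.
1. F is the midpoint of BD ⇒ F = (0, 1/2)
2. S lies on line BF with BS:SF = 2:3 ⇒ S = (0, 1/5)
through A parallel to BG: direction (1, 0); meets BS at M = (0, 5)
M = B + t·(S−B) with t = 25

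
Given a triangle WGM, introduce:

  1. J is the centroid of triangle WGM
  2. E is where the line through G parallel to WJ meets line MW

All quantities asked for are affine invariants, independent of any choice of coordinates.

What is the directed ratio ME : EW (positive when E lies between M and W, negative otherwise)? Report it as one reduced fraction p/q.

Set W = (0, 0), G = (1, 0), M = (0, 1); any affine frame gives the same invariant.
1. J is the centroid of triangle WGM ⇒ J = (1/3, 1/3)
2. E is where the line through G parallel to WJ meets line MW ⇒ E = (0, -1)
E = M + t·(W−M) with t = 2, so ME:EW = t:(1−t) = 2:-1

ME:EW = -2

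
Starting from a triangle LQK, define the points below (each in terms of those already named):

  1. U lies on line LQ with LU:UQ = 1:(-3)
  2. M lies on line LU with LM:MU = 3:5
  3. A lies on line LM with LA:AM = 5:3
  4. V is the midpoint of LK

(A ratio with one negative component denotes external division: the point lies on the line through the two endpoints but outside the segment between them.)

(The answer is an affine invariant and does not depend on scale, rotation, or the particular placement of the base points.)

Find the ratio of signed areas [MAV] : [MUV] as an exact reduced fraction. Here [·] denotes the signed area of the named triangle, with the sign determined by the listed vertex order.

Assign L = (0, 0), Q = (1, 0), K = (0, 1) — the answer is frame-independent, so this choice is without loss of generality.
1. U lies on line LQ with LU:UQ = 1:(-3) ⇒ U = (-1/2, 0)
2. M lies on line LU with LM:MU = 3:5 ⇒ M = (-3/16, 0)
3. A lies on line LM with LA:AM = 5:3 ⇒ A = (-15/128, 0)
4. V is the midpoint of LK ⇒ V = (0, 1/2)
2·[MAV] = 9/256, 2·[MUV] = -5/32
[MAV]:[MUV] = 9/256:-5/32 = -9/40

[MAV]:[MUV] = -9/40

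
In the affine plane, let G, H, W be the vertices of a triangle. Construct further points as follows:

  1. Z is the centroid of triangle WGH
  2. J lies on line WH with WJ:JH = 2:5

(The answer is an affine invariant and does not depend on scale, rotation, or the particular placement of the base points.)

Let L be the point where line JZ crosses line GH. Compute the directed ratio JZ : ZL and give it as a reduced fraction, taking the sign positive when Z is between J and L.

JZ:ZL = 8/7

Choose coordinates G = (0, 0), H = (1, 0), W = (0, 1).
1. Z is the centroid of triangle WGH ⇒ Z = (1/3, 1/3)
2. J lies on line WH with WJ:JH = 2:5 ⇒ J = (2/7, 5/7)
line JZ meets GH at L = (3/8, 0)
Z = J + t·(L−J) with t = 8/15, so JZ:ZL = 8/15:7/15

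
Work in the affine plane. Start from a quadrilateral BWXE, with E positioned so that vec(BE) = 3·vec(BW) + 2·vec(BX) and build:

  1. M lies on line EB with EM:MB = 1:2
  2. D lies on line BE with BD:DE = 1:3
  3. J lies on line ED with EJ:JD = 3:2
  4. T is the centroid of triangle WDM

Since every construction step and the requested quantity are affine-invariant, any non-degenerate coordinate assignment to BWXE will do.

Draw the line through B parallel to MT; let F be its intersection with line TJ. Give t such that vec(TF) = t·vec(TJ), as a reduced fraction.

t = 40/7

Assign B = (0, 0), W = (1, 0), X = (0, 1), E = (3, 2) — the answer is frame-independent, so this choice is without loss of generality.
1. M lies on line EB with EM:MB = 1:2 ⇒ M = (2, 4/3)
2. D lies on line BE with BD:DE = 1:3 ⇒ D = (3/4, 1/2)
3. J lies on line ED with EJ:JD = 3:2 ⇒ J = (33/20, 11/10)
4. T is the centroid of triangle WDM ⇒ T = (5/4, 11/18)
through B parallel to MT: direction (-3/4, -13/18); meets TJ at F = (99/28, 143/42)
F = T + t·(J−T) with t = 40/7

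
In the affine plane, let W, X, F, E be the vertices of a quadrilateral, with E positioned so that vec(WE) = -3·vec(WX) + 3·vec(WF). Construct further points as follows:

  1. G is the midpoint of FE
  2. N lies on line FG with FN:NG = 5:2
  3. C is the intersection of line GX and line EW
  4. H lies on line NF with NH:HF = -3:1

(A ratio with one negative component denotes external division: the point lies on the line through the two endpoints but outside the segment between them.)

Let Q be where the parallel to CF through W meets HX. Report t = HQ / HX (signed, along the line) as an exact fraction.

Set W = (0, 0), X = (1, 0), F = (0, 1), E = (-3, 3); any affine frame gives the same invariant.
1. G is the midpoint of FE ⇒ G = (-3/2, 2)
2. N lies on line FG with FN:NG = 5:2 ⇒ N = (-15/14, 12/7)
3. C is the intersection of line GX and line EW ⇒ C = (-4, 4)
4. H lies on line NF with NH:HF = -3:1 ⇒ H = (15/28, 9/14)
through W parallel to CF: direction (4, -3); meets HX at Q = (24/11, -18/11)
Q = H + t·(X−H) with t = 39/11

t = 39/11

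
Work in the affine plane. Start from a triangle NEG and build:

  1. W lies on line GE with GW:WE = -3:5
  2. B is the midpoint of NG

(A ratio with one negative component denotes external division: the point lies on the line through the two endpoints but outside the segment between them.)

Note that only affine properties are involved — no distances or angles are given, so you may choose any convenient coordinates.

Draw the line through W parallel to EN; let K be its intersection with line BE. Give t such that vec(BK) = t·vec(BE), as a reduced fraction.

t = -4

Assign N = (0, 0), E = (1, 0), G = (0, 1) — the answer is frame-independent, so this choice is without loss of generality.
1. W lies on line GE with GW:WE = -3:5 ⇒ W = (-3/2, 5/2)
2. B is the midpoint of NG ⇒ B = (0, 1/2)
through W parallel to EN: direction (-1, 0); meets BE at K = (-4, 5/2)
K = B + t·(E−B) with t = -4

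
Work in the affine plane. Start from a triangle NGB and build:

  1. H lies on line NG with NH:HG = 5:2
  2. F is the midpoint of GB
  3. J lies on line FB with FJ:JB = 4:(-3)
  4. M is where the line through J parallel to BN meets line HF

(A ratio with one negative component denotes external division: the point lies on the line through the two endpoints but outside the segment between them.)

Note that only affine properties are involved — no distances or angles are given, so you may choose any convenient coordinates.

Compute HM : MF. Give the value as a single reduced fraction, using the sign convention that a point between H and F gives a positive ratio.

Work in coordinates with N = (0, 0), G = (1, 0), B = (0, 1).
1. H lies on line NG with NH:HG = 5:2 ⇒ H = (5/7, 0)
2. F is the midpoint of GB ⇒ F = (1/2, 1/2)
3. J lies on line FB with FJ:JB = 4:(-3) ⇒ J = (-3/2, 5/2)
4. M is where the line through J parallel to BN meets line HF ⇒ M = (-3/2, 31/6)
M = H + t·(F−H) with t = 31/3, so HM:MF = t:(1−t) = 31/3:-28/3

HM:MF = -31/28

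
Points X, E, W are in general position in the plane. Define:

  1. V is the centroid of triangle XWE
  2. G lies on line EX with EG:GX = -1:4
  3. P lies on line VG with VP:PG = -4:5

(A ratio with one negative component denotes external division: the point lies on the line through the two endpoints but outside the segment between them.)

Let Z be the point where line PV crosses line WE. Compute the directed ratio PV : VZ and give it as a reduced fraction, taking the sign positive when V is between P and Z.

Assign X = (0, 0), E = (1, 0), W = (0, 1) — the answer is frame-independent, so this choice is without loss of generality.
1. V is the centroid of triangle XWE ⇒ V = (1/3, 1/3)
2. G lies on line EX with EG:GX = -1:4 ⇒ G = (4/3, 0)
3. P lies on line VG with VP:PG = -4:5 ⇒ P = (-11/3, 5/3)
line PV meets WE at Z = (5/6, 1/6)
V = P + t·(Z−P) with t = 8/9, so PV:VZ = 8/9:1/9

PV:VZ = 8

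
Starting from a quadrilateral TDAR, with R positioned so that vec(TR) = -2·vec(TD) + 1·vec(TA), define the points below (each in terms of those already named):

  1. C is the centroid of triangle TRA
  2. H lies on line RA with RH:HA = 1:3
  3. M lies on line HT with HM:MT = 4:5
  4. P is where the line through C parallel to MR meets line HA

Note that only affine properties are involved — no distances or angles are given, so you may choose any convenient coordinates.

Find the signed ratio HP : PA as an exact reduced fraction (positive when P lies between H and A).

Work in coordinates with T = (0, 0), D = (1, 0), A = (0, 1), R = (-2, 1).
1. C is the centroid of triangle TRA ⇒ C = (-2/3, 2/3)
2. H lies on line RA with RH:HA = 1:3 ⇒ H = (-3/2, 1)
3. M lies on line HT with HM:MT = 4:5 ⇒ M = (-5/6, 5/9)
4. P is where the line through C parallel to MR meets line HA ⇒ P = (-37/24, 1)
P = H + t·(A−H) with t = -1/36, so HP:PA = t:(1−t) = -1/36:37/36

HP:PA = -1/37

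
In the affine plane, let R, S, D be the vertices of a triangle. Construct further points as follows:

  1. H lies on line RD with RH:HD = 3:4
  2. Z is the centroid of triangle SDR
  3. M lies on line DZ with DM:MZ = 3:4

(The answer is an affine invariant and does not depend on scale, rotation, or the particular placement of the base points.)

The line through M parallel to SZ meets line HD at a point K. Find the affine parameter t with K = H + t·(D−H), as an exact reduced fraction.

Work in coordinates with R = (0, 0), S = (1, 0), D = (0, 1).
1. H lies on line RD with RH:HD = 3:4 ⇒ H = (0, 3/7)
2. Z is the centroid of triangle SDR ⇒ Z = (1/3, 1/3)
3. M lies on line DZ with DM:MZ = 3:4 ⇒ M = (1/7, 5/7)
through M parallel to SZ: direction (-2/3, 1/3); meets HD at K = (0, 11/14)
K = H + t·(D−H) with t = 5/8

t = 5/8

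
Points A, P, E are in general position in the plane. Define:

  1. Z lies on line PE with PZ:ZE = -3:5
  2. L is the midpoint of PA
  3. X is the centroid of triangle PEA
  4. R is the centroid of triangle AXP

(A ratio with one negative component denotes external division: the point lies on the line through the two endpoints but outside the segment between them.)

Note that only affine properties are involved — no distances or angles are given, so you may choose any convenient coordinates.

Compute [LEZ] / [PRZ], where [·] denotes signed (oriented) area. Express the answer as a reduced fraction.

[LEZ]:[PRZ] = -15/8

Work in coordinates with A = (0, 0), P = (1, 0), E = (0, 1).
1. Z lies on line PE with PZ:ZE = -3:5 ⇒ Z = (5/2, -3/2)
2. L is the midpoint of PA ⇒ L = (1/2, 0)
3. X is the centroid of triangle PEA ⇒ X = (1/3, 1/3)
4. R is the centroid of triangle AXP ⇒ R = (4/9, 1/9)
2·[LEZ] = -5/4, 2·[PRZ] = 2/3
[LEZ]:[PRZ] = -5/4:2/3 = -15/8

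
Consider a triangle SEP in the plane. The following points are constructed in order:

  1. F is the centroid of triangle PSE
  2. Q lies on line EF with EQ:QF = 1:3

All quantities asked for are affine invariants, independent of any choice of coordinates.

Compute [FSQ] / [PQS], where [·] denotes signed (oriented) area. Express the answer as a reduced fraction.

[FSQ]:[PQS] = -3/10

Assign S = (0, 0), E = (1, 0), P = (0, 1) — the answer is frame-independent, so this choice is without loss of generality.
1. F is the centroid of triangle PSE ⇒ F = (1/3, 1/3)
2. Q lies on line EF with EQ:QF = 1:3 ⇒ Q = (5/6, 1/12)
2·[FSQ] = 1/4, 2·[PQS] = -5/6
[FSQ]:[PQS] = 1/4:-5/6 = -3/10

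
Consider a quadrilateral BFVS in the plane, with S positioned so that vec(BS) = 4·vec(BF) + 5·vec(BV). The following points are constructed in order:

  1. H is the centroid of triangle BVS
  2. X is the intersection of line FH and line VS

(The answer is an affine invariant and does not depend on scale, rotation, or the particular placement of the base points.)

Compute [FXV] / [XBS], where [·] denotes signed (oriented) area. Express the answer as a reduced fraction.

[FXV]:[XBS] = 14/13

Set B = (0, 0), F = (1, 0), V = (0, 1), S = (4, 5); any affine frame gives the same invariant.
1. H is the centroid of triangle BVS ⇒ H = (4/3, 2)
2. X is the intersection of line FH and line VS ⇒ X = (7/5, 12/5)
2·[FXV] = 14/5, 2·[XBS] = 13/5
[FXV]:[XBS] = 14/5:13/5 = 14/13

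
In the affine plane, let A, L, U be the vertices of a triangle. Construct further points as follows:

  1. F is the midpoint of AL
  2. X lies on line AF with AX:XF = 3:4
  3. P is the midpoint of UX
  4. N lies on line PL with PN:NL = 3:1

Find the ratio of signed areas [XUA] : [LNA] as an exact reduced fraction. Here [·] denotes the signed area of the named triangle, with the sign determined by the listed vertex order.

[XUA]:[LNA] = 12/7

Choose coordinates A = (0, 0), L = (1, 0), U = (0, 1).
1. F is the midpoint of AL ⇒ F = (1/2, 0)
2. X lies on line AF with AX:XF = 3:4 ⇒ X = (3/14, 0)
3. P is the midpoint of UX ⇒ P = (3/28, 1/2)
4. N lies on line PL with PN:NL = 3:1 ⇒ N = (87/112, 1/8)
2·[XUA] = 3/14, 2·[LNA] = 1/8
[XUA]:[LNA] = 3/14:1/8 = 12/7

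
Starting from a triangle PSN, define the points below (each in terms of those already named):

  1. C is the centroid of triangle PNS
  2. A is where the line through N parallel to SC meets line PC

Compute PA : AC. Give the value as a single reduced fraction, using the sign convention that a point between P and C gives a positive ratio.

PA:AC = -2

Work in coordinates with P = (0, 0), S = (1, 0), N = (0, 1).
1. C is the centroid of triangle PNS ⇒ C = (1/3, 1/3)
2. A is where the line through N parallel to SC meets line PC ⇒ A = (2/3, 2/3)
A = P + t·(C−P) with t = 2, so PA:AC = t:(1−t) = 2:-1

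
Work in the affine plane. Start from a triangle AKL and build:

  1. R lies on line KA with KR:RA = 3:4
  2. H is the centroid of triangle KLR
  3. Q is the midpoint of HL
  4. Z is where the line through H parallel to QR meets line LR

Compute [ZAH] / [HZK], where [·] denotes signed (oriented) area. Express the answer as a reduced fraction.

Work in coordinates with A = (0, 0), K = (1, 0), L = (0, 1).
1. R lies on line KA with KR:RA = 3:4 ⇒ R = (4/7, 0)
2. H is the centroid of triangle KLR ⇒ H = (11/21, 1/3)
3. Q is the midpoint of HL ⇒ Q = (11/42, 2/3)
4. Z is where the line through H parallel to QR meets line LR ⇒ Z = (8/7, -1)
2·[ZAH] = -19/21, 2·[HZK] = 3/7
[ZAH]:[HZK] = -19/21:3/7 = -19/9

[ZAH]:[HZK] = -19/9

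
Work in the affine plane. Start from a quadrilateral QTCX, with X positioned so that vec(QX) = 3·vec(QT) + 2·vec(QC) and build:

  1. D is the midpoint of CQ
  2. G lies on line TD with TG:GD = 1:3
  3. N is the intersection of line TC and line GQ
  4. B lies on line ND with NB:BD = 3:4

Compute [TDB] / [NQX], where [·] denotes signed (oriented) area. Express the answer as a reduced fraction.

[TDB]:[NQX] = 2/63

Set Q = (0, 0), T = (1, 0), C = (0, 1), X = (3, 2); any affine frame gives the same invariant.
1. D is the midpoint of CQ ⇒ D = (0, 1/2)
2. G lies on line TD with TG:GD = 1:3 ⇒ G = (3/4, 1/8)
3. N is the intersection of line TC and line GQ ⇒ N = (6/7, 1/7)
4. B lies on line ND with NB:BD = 3:4 ⇒ B = (24/49, 29/98)
2·[TDB] = -2/49, 2·[NQX] = -9/7
[TDB]:[NQX] = -2/49:-9/7 = 2/63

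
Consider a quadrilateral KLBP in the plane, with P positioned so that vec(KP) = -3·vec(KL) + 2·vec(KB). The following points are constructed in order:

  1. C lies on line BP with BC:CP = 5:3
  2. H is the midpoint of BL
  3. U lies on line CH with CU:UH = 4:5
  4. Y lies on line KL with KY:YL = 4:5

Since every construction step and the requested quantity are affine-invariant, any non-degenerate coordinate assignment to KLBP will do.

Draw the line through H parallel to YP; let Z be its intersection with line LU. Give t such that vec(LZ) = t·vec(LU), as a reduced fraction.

t = 52/17

Choose coordinates K = (0, 0), L = (1, 0), B = (0, 1), P = (-3, 2).
1. C lies on line BP with BC:CP = 5:3 ⇒ C = (-15/8, 13/8)
2. H is the midpoint of BL ⇒ H = (1/2, 1/2)
3. U lies on line CH with CU:UH = 4:5 ⇒ U = (-59/72, 9/8)
4. Y lies on line KL with KY:YL = 4:5 ⇒ Y = (4/9, 0)
through H parallel to YP: direction (-31/9, 2); meets LU at Z = (-1397/306, 117/34)
Z = L + t·(U−L) with t = 52/17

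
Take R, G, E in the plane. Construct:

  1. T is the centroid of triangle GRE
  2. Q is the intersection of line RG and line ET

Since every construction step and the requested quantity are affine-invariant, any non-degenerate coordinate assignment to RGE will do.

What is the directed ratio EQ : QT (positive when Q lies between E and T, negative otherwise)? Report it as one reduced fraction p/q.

EQ:QT = -3

Choose coordinates R = (0, 0), G = (1, 0), E = (0, 1).
1. T is the centroid of triangle GRE ⇒ T = (1/3, 1/3)
2. Q is the intersection of line RG and line ET ⇒ Q = (1/2, 0)
Q = E + t·(T−E) with t = 3/2, so EQ:QT = t:(1−t) = 3/2:-1/2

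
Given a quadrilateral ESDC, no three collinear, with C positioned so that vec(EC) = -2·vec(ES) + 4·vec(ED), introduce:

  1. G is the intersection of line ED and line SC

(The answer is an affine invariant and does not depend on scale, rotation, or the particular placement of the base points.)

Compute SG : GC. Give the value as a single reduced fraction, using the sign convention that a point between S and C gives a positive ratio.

Choose coordinates E = (0, 0), S = (1, 0), D = (0, 1), C = (-2, 4).
1. G is the intersection of line ED and line SC ⇒ G = (0, 4/3)
G = S + t·(C−S) with t = 1/3, so SG:GC = t:(1−t) = 1/3:2/3

SG:GC = 1/2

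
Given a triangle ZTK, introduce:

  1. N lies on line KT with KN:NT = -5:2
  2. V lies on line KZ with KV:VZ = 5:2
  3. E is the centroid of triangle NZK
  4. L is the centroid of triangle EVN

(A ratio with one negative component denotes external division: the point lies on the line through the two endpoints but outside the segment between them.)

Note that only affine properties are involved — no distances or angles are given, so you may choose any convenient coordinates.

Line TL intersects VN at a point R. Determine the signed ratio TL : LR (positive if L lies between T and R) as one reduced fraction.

Set Z = (0, 0), T = (1, 0), K = (0, 1); any affine frame gives the same invariant.
1. N lies on line KT with KN:NT = -5:2 ⇒ N = (5/3, -2/3)
2. V lies on line KZ with KV:VZ = 5:2 ⇒ V = (0, 2/7)
3. E is the centroid of triangle NZK ⇒ E = (5/9, 1/9)
4. L is the centroid of triangle EVN ⇒ L = (20/27, -17/189)
line TL meets VN at R = (31/45, -34/315)
L = T + t·(R−T) with t = 5/6, so TL:LR = 5/6:1/6

TL:LR = 5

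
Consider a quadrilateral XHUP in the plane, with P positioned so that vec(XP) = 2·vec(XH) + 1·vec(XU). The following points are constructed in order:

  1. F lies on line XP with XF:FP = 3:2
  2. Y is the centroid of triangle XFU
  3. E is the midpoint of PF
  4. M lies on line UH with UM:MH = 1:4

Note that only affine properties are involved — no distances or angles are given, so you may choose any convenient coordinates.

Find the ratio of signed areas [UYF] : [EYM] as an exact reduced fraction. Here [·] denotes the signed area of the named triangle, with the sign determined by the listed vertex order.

[UYF]:[EYM] = -15/14

Assign X = (0, 0), H = (1, 0), U = (0, 1), P = (2, 1) — the answer is frame-independent, so this choice is without loss of generality.
1. F lies on line XP with XF:FP = 3:2 ⇒ F = (6/5, 3/5)
2. Y is the centroid of triangle XFU ⇒ Y = (2/5, 8/15)
3. E is the midpoint of PF ⇒ E = (8/5, 4/5)
4. M lies on line UH with UM:MH = 1:4 ⇒ M = (1/5, 4/5)
2·[UYF] = 2/5, 2·[EYM] = -28/75
[UYF]:[EYM] = 2/5:-28/75 = -15/14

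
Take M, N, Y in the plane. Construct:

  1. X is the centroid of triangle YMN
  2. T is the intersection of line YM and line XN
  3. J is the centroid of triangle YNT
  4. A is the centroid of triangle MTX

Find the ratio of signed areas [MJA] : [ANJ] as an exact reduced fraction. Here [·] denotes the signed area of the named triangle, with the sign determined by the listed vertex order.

Assign M = (0, 0), N = (1, 0), Y = (0, 1) — the answer is frame-independent, so this choice is without loss of generality.
1. X is the centroid of triangle YMN ⇒ X = (1/3, 1/3)
2. T is the intersection of line YM and line XN ⇒ T = (0, 1/2)
3. J is the centroid of triangle YNT ⇒ J = (1/3, 1/2)
4. A is the centroid of triangle MTX ⇒ A = (1/9, 5/18)
2·[MJA] = 1/27, 2·[ANJ] = 7/27
[MJA]:[ANJ] = 1/27:7/27 = 1/7

[MJA]:[ANJ] = 1/7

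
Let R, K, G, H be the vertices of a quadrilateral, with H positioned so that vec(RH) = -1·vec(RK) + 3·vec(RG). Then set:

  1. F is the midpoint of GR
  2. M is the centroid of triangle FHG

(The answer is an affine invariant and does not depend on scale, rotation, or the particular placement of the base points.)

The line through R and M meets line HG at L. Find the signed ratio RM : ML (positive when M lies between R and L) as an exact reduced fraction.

RM:ML = 5

Choose coordinates R = (0, 0), K = (1, 0), G = (0, 1), H = (-1, 3).
1. F is the midpoint of GR ⇒ F = (0, 1/2)
2. M is the centroid of triangle FHG ⇒ M = (-1/3, 3/2)
line RM meets HG at L = (-2/5, 9/5)
M = R + t·(L−R) with t = 5/6, so RM:ML = 5/6:1/6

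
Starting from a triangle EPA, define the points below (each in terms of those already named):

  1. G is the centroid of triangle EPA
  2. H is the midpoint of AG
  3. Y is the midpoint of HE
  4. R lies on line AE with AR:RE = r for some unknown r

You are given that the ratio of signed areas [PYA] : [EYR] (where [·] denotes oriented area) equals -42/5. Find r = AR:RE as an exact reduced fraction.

r = 1/5

Work in coordinates with E = (0, 0), P = (1, 0), A = (0, 1).
1. G is the centroid of triangle EPA ⇒ G = (1/3, 1/3)
2. H is the midpoint of AG ⇒ H = (1/6, 2/3)
3. Y is the midpoint of HE ⇒ Y = (1/12, 1/3)
4. With AR:RE = r, write λ = r/(r+1) so R = A + λ·(E−A); R is affine-linear in λ
Every point depending on R is an affine combination of R and λ-independent points, so each such coordinate is linear in λ; the λ² term in each signed area is a multiple of (E−A)×(E−A) = 0, so 2·[PYA] and 2·[EYR] are each linear in λ. Evaluating at λ=0 and λ=1:
  2·[PYA] = -7/12,   2·[EYR] = -1/12·λ + 1/12
So [PYA]:[EYR] = (-7/12) / (-1/12·λ + 1/12). Setting this equal to -42/5:
  -7/12 = -42/5·(-1/12·λ + 1/12)  ⇒  λ = 1/6
Then r = λ/(1−λ) = (1/6)/(5/6) = 1/5. Check: with r = 1/5, R = (0, 5/6) and [PYA]:[EYR] = -42/5 as required.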